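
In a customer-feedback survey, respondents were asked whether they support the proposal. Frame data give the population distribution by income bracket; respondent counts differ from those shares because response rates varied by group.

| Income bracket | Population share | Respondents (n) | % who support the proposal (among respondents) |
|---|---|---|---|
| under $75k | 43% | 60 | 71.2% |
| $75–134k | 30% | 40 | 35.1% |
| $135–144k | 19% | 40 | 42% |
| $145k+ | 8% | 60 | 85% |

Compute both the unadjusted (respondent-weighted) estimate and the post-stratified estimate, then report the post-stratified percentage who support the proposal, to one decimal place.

Without adjustment, the pooled respondent share is:
  (60/200)×71.2 + (40/200)×35.1 + (40/200)×42 + (60/200)×85 = 62.28%
Post-stratifying to population shares instead:
  0.43×71.2 + 0.3×35.1 + 0.19×42 + 0.08×85 = 55.926%

55.9%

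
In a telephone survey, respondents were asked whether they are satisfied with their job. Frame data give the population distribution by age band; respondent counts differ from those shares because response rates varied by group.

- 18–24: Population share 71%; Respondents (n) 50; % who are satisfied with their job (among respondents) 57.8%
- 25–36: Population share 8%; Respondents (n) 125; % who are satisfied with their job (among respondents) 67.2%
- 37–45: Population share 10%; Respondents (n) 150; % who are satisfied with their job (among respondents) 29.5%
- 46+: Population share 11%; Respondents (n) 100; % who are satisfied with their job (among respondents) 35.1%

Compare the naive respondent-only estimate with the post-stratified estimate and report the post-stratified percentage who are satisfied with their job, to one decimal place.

Naive respondent-only estimate (weights = respondent counts):
  (50/425)×57.8 + (125/425)×67.2 + (150/425)×29.5 + (100/425)×35.1 = 45.2353%
Reweighting by population age band shares:
  0.71×57.8 + 0.08×67.2 + 0.1×29.5 + 0.11×35.1 = 53.225%

53.2%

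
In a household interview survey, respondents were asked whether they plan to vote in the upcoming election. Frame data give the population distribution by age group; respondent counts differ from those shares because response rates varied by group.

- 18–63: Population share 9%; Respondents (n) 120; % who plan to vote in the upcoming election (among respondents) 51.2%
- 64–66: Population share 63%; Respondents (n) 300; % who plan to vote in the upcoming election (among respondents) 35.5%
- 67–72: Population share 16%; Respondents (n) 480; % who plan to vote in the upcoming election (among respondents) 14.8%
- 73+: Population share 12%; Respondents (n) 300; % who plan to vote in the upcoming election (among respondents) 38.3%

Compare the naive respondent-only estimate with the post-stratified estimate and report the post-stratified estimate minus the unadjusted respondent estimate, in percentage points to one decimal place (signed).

Naive respondent-only estimate (weights = respondent counts):
  (120/1200)×51.2 + (300/1200)×35.5 + (480/1200)×14.8 + (300/1200)×38.3 = 29.49%
Reweighting by population age group shares:
  0.09×51.2 + 0.63×35.5 + 0.16×14.8 + 0.12×38.3 = 33.937%
Difference = 33.937 − 29.49 = 4.447 pp.

+4.4 percentage points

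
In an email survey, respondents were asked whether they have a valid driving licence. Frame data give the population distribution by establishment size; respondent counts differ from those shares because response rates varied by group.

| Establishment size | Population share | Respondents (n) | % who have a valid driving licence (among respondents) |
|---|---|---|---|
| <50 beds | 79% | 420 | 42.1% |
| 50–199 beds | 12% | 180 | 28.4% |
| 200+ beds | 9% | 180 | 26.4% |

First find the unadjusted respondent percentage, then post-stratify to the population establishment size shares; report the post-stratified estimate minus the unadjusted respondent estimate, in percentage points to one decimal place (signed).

+3.7 percentage points

Unadjusted (pooled respondent) estimate weights by respondent counts:
  (420/780)×42.1 + (180/780)×28.4 + (180/780)×26.4 = 35.3154%
Post-stratifying to population shares instead:
  0.79×42.1 + 0.12×28.4 + 0.09×26.4 = 39.043%
Difference = 39.043 − 35.3154 = 3.7276 pp.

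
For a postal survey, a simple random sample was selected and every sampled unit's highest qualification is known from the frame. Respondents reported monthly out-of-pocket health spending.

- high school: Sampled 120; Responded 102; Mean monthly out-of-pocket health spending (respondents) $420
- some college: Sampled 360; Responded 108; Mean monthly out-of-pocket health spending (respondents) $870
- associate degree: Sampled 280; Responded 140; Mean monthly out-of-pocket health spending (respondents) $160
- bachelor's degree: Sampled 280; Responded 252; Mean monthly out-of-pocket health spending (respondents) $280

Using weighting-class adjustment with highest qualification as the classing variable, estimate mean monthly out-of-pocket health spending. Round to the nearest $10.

Response rates by class: high school 102/120 = 85%, some college 108/360 = 30%, associate degree 140/280 = 50%, bachelor's degree 252/280 = 90%.
Each respondent's weight = sampled/responded in their class; summing within a class gives n_sampled, so:
  high school: 120 × 420 = 50,400
  some college: 360 × 870 = 313,200
  associate degree: 280 × 160 = 44,800
  bachelor's degree: 280 × 280 = 78,400
Adjusted estimate = 486,800 / 1,040 = 468.077 → $470.

$470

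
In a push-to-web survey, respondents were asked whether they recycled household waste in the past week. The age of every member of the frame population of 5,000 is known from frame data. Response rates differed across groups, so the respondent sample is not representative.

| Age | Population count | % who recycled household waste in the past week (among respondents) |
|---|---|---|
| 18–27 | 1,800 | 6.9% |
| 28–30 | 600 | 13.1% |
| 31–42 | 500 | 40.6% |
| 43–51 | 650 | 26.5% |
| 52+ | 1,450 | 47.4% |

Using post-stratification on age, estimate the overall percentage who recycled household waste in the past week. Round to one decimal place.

25.3%

Weight each group's respondent value by its population share:
  18–27: (1,800/5,000) × 6.9 = 2.484
  28–30: (600/5,000) × 13.1 = 1.572
  31–42: (500/5,000) × 40.6 = 4.06
  43–51: (650/5,000) × 26.5 = 3.445
  52+: (1,450/5,000) × 47.4 = 13.746
Post-stratified estimate = 25.307 → 25.3%.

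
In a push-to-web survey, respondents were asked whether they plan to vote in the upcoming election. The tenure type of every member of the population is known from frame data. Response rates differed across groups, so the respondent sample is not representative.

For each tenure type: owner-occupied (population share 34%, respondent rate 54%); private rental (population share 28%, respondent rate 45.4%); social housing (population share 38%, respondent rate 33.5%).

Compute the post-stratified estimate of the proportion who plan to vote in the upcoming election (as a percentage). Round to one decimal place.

43.8%

Post-stratification weights by population share, not respondent share:
  owner-occupied: 0.34 × 54 = 18.36
  private rental: 0.28 × 45.4 = 12.712
  social housing: 0.38 × 33.5 = 12.73
Post-stratified estimate = 43.802 → 43.8%.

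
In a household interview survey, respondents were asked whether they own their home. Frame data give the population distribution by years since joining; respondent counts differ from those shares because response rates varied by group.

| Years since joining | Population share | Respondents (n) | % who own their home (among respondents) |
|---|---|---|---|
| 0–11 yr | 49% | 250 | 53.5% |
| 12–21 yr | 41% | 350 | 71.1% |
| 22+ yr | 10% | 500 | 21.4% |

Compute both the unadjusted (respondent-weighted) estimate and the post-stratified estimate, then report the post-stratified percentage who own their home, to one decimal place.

57.5%

Without adjustment, the pooled respondent share is:
  (250/1100)×53.5 + (350/1100)×71.1 + (500/1100)×21.4 = 44.5091%
Post-stratifying to population shares instead:
  0.49×53.5 + 0.41×71.1 + 0.1×21.4 = 57.506%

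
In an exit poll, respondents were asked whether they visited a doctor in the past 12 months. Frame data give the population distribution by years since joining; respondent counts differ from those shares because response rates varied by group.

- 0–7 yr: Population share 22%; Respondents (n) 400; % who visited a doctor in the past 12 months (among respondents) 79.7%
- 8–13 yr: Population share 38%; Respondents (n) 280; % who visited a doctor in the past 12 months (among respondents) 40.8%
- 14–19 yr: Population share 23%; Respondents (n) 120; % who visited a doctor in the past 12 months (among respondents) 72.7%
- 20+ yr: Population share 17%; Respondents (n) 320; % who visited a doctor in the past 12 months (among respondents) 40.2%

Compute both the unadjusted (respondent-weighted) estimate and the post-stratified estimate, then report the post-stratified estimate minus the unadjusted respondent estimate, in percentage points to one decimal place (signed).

Without adjustment, the pooled respondent share is:
  (400/1120)×79.7 + (280/1120)×40.8 + (120/1120)×72.7 + (320/1120)×40.2 = 57.9393%
Reweighting by population years since joining shares:
  0.22×79.7 + 0.38×40.8 + 0.23×72.7 + 0.17×40.2 = 56.593%
Difference = 56.593 − 57.9393 = -1.3463 pp.

-1.3 percentage points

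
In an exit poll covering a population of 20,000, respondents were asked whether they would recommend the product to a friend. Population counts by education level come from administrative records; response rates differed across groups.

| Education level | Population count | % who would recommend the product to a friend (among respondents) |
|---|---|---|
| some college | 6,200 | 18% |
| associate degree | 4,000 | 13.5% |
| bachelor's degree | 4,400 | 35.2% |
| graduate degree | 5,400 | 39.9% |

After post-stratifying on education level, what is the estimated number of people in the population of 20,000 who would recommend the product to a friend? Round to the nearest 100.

5,400

Apply each group's respondent rate to its population count:
  some college: 6,200 × 18% = 1116
  associate degree: 4,000 × 13.5% = 540
  bachelor's degree: 4,400 × 35.2% = 1548.8
  graduate degree: 5,400 × 39.9% = 2154.6
Estimated total = 5359.4 → 5,400.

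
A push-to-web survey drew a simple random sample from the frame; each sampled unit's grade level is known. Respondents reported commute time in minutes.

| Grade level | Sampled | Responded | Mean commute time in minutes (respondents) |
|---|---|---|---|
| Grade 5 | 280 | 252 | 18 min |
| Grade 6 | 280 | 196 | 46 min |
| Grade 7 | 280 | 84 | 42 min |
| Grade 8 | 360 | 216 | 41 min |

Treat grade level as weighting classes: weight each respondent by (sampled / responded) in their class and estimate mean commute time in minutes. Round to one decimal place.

Response rates by class: Grade 5 252/280 = 90%, Grade 6 196/280 = 70%, Grade 7 84/280 = 30%, Grade 8 216/360 = 60%.
Inverse-response-rate weighting restores each class to its sampled count, so class totals weight by n_sampled:
  Grade 5: 280 × 18 = 5040
  Grade 6: 280 × 46 = 12,880
  Grade 7: 280 × 42 = 11,760
  Grade 8: 360 × 41 = 14,760
Adjusted estimate = 44,440 / 1,200 = 37.0333 → 37.0.

37.0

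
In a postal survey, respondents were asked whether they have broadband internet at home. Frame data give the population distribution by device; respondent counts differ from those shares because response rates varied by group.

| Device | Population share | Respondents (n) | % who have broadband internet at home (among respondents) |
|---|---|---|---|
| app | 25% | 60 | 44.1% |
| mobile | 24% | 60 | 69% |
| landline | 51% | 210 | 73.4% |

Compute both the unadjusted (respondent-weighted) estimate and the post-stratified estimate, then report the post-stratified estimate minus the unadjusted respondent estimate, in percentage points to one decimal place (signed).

Naive respondent-only estimate (weights = respondent counts):
  (60/330)×44.1 + (60/330)×69 + (210/330)×73.4 = 67.2727%
Post-stratifying to population shares instead:
  0.25×44.1 + 0.24×69 + 0.51×73.4 = 65.019%
Difference = 65.019 − 67.2727 = -2.2537 pp.

-2.3 percentage points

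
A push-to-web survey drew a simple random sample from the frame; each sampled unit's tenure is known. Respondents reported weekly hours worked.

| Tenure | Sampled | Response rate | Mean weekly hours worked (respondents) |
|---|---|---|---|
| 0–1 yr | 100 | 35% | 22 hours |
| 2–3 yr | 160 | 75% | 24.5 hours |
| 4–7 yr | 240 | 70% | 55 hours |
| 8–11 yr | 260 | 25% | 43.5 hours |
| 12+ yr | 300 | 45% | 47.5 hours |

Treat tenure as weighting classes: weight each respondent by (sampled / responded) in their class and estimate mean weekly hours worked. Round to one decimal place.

Weighting each respondent by the inverse class response rate inflates each class back to its sampled size, so the class weight is n_sampled:
  0–1 yr: 100 × 22 = 2200
  2–3 yr: 160 × 24.5 = 3920
  4–7 yr: 240 × 55 = 13,200
  8–11 yr: 260 × 43.5 = 11,310
  12+ yr: 300 × 47.5 = 14,250
Adjusted estimate = 44,880 / 1,060 = 42.3396 → 42.3.

42.3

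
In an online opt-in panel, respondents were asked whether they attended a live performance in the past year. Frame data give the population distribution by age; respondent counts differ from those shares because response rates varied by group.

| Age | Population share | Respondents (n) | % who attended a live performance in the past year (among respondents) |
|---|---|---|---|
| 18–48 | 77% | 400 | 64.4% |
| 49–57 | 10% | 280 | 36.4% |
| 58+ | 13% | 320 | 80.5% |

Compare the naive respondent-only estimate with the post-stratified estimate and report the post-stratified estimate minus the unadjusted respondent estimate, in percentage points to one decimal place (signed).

Without adjustment, the pooled respondent share is:
  (400/1000)×64.4 + (280/1000)×36.4 + (320/1000)×80.5 = 61.712%
Post-stratified estimate weights by population shares:
  0.77×64.4 + 0.1×36.4 + 0.13×80.5 = 63.693%
Difference = 63.693 − 61.712 = 1.981 pp.

+2.0 percentage points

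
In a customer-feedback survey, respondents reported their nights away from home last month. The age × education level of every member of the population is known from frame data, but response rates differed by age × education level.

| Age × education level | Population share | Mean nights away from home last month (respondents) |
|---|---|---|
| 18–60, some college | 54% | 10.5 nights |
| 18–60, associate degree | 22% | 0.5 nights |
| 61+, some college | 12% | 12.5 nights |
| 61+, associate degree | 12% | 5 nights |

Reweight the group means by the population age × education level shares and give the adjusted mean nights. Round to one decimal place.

Reweight to the known age × education level distribution:
  18–60, some college: 0.54 × 10.5 = 5.67
  18–60, associate degree: 0.22 × 0.5 = 0.11
  61+, some college: 0.12 × 12.5 = 1.5
  61+, associate degree: 0.12 × 5 = 0.6
Post-stratified estimate = 7.88 → 7.9.

7.9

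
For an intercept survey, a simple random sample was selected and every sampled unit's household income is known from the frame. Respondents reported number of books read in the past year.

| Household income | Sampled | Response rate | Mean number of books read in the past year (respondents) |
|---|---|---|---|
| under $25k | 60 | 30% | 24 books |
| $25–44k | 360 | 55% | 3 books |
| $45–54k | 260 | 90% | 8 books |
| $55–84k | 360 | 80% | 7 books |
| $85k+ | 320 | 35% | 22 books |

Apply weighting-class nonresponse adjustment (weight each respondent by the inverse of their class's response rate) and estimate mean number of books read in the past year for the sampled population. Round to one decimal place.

10.4

With weight = n_sampled/n_responded per class, the weighted class total is n_sampled:
  under $25k: 60 × 24 = 1440
  $25–44k: 360 × 3 = 1080
  $45–54k: 260 × 8 = 2080
  $55–84k: 360 × 7 = 2520
  $85k+: 320 × 22 = 7040
Adjusted estimate = 14,160 / 1,360 = 10.4118 → 10.4.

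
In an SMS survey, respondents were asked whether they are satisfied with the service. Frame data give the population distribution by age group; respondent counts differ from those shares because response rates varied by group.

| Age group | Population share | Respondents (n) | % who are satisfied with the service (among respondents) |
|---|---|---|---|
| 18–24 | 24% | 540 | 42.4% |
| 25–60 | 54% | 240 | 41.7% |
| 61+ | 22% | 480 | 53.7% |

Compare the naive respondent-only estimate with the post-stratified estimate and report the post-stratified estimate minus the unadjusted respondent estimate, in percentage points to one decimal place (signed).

-2.1 percentage points

Naive respondent-only estimate (weights = respondent counts):
  (540/1260)×42.4 + (240/1260)×41.7 + (480/1260)×53.7 = 46.5714%
Reweighting by population age group shares:
  0.24×42.4 + 0.54×41.7 + 0.22×53.7 = 44.508%
Difference = 44.508 − 46.5714 = -2.0634 pp.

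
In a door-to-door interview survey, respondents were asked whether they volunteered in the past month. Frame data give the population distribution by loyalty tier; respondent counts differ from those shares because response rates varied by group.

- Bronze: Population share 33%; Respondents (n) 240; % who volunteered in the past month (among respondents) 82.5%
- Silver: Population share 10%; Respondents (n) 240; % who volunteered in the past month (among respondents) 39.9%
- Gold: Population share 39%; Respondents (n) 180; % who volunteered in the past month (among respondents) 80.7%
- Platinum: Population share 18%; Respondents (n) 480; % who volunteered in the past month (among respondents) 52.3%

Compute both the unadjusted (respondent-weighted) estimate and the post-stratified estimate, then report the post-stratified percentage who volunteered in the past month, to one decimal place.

72.1%

Unadjusted (pooled respondent) estimate weights by respondent counts:
  (240/1140)×82.5 + (240/1140)×39.9 + (180/1140)×80.7 + (480/1140)×52.3 = 60.5316%
Post-stratifying to population shares instead:
  0.33×82.5 + 0.1×39.9 + 0.39×80.7 + 0.18×52.3 = 72.102%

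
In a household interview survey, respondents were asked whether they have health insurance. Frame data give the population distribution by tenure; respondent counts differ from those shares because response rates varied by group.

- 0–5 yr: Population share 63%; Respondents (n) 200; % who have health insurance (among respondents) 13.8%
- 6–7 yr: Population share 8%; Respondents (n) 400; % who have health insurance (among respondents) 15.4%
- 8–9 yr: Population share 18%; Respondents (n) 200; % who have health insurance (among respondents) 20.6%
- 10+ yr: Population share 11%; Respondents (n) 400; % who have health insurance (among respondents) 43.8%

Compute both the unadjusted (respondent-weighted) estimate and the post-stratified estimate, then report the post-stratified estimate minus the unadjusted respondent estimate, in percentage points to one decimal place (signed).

Naive respondent-only estimate (weights = respondent counts):
  (200/1200)×13.8 + (400/1200)×15.4 + (200/1200)×20.6 + (400/1200)×43.8 = 25.4667%
Post-stratifying to population shares instead:
  0.63×13.8 + 0.08×15.4 + 0.18×20.6 + 0.11×43.8 = 18.452%
Difference = 18.452 − 25.4667 = -7.0147 pp.

-7.0 percentage points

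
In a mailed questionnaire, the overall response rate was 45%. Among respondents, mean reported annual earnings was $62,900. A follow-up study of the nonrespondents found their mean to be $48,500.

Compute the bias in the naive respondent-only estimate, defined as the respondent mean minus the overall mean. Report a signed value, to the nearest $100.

Nonresponse fraction = 1 − 0.45 = 0.55.
Bias = (nonresponse fraction) × (respondent mean − nonrespondent mean)
     = 0.55 × (62,900 − 48,500) = 0.55 × 14,400 = 7920.

+$7,900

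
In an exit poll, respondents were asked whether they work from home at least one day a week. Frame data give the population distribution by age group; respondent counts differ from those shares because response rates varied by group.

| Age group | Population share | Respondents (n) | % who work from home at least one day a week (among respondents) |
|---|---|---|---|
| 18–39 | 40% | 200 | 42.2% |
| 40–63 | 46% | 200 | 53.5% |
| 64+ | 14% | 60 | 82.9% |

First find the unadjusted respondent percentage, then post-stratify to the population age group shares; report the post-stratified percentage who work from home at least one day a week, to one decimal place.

Unadjusted (pooled respondent) estimate weights by respondent counts:
  (200/460)×42.2 + (200/460)×53.5 + (60/460)×82.9 = 52.4217%
Post-stratifying to population shares instead:
  0.4×42.2 + 0.46×53.5 + 0.14×82.9 = 53.096%

53.1%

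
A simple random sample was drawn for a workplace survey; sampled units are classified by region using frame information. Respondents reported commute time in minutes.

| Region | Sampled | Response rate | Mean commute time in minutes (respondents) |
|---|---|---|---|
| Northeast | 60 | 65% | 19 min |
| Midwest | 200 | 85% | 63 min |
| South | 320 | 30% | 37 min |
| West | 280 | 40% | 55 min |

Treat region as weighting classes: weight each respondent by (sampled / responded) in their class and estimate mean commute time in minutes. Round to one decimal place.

Inverse-response-rate weighting restores each class to its sampled count, so class totals weight by n_sampled:
  Northeast: 60 × 19 = 1140
  Midwest: 200 × 63 = 12,600
  South: 320 × 37 = 11,840
  West: 280 × 55 = 15,400
Adjusted estimate = 40,980 / 860 = 47.6512 → 47.7.

47.7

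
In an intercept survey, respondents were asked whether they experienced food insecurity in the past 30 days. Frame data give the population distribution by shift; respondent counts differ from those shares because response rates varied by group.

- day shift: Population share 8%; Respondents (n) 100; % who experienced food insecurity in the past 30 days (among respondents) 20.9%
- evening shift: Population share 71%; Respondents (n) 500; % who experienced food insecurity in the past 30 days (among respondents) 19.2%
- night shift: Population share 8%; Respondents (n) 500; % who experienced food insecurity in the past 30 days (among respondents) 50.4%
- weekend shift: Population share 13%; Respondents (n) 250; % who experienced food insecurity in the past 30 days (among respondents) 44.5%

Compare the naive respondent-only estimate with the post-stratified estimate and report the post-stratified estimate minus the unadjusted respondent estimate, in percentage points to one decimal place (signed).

Unadjusted (pooled respondent) estimate weights by respondent counts:
  (100/1350)×20.9 + (500/1350)×19.2 + (500/1350)×50.4 + (250/1350)×44.5 = 35.5667%
Post-stratified estimate weights by population shares:
  0.08×20.9 + 0.71×19.2 + 0.08×50.4 + 0.13×44.5 = 25.121%
Difference = 25.121 − 35.5667 = -10.4457 pp.

-10.4 percentage points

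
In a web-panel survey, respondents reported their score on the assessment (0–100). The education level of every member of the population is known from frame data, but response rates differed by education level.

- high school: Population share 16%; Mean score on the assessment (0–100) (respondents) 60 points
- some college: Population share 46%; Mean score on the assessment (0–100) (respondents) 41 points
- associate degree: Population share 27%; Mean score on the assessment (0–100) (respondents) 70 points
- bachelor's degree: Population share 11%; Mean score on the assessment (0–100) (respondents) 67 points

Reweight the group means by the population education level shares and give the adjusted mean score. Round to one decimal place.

Post-stratification weights by population share, not respondent share:
  high school: 0.16 × 60 = 9.6
  some college: 0.46 × 41 = 18.86
  associate degree: 0.27 × 70 = 18.9
  bachelor's degree: 0.11 × 67 = 7.37
Post-stratified estimate = 54.73 → 54.7.

54.7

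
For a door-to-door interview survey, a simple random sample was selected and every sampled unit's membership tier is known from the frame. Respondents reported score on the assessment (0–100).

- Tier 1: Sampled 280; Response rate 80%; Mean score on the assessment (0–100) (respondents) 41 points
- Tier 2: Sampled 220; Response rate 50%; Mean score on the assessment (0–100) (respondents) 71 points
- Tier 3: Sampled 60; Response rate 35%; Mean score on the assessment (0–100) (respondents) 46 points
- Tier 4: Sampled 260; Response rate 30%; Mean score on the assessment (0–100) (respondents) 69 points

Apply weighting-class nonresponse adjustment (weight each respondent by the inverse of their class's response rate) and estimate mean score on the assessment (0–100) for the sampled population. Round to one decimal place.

58.3

Each respondent's weight = sampled/responded in their class; summing within a class gives n_sampled, so:
  Tier 1: 280 × 41 = 11,480
  Tier 2: 220 × 71 = 15,620
  Tier 3: 60 × 46 = 2760
  Tier 4: 260 × 69 = 17,940
Adjusted estimate = 47,800 / 820 = 58.2927 → 58.3.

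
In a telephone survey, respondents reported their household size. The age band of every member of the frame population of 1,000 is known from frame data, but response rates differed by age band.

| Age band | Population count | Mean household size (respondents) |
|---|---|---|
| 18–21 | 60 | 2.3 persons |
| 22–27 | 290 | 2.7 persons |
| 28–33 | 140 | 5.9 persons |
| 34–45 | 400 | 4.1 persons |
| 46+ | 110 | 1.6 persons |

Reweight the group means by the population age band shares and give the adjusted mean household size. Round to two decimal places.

Each cell contributes population-share × respondent value:
  18–21: (60/1,000) × 2.3 = 0.138
  22–27: (290/1,000) × 2.7 = 0.783
  28–33: (140/1,000) × 5.9 = 0.826
  34–45: (400/1,000) × 4.1 = 1.64
  46+: (110/1,000) × 1.6 = 0.176
Post-stratified estimate = 3.563 → 3.56.

3.56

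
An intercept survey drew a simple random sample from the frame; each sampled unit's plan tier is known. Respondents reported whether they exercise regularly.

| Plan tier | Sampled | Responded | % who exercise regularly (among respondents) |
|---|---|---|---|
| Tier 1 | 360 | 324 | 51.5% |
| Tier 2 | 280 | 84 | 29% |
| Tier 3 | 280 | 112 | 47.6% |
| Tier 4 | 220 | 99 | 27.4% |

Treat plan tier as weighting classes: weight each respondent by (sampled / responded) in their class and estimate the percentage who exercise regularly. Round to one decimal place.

Class response rates: Tier 1 324/360 = 90%, Tier 2 84/280 = 30%, Tier 3 112/280 = 40%, Tier 4 99/220 = 45%.
Weighting each respondent by the inverse class response rate inflates each class back to its sampled size, so the class weight is n_sampled:
  Tier 1: 360 × 51.5 = 18,540
  Tier 2: 280 × 29 = 8120
  Tier 3: 280 × 47.6 = 13,328
  Tier 4: 220 × 27.4 = 6028
Adjusted estimate = 46,016 / 1,140 = 40.3649 → 40.4%.

40.4%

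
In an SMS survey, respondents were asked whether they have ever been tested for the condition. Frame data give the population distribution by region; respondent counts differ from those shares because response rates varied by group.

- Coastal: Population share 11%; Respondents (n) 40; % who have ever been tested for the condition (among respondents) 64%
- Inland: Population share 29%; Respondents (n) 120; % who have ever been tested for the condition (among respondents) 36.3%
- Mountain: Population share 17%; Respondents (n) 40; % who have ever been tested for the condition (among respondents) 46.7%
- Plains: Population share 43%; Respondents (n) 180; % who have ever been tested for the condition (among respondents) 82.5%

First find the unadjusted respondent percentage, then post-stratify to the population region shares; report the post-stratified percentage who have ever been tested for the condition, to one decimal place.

Unadjusted (pooled respondent) estimate weights by respondent counts:
  (40/380)×64 + (120/380)×36.3 + (40/380)×46.7 + (180/380)×82.5 = 62.1947%
Post-stratifying to population shares instead:
  0.11×64 + 0.29×36.3 + 0.17×46.7 + 0.43×82.5 = 60.981%

61.0%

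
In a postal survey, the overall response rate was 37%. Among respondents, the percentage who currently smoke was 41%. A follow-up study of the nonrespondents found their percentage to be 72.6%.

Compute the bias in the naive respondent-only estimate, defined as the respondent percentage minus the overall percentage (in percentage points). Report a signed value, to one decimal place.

-19.9 percentage points

Nonresponse fraction = 1 − 0.37 = 0.63.
Bias = (nonresponse fraction) × (respondent percentage − nonrespondent percentage)
     = 0.63 × (41 − 72.6) = 0.63 × -31.6 = -19.908.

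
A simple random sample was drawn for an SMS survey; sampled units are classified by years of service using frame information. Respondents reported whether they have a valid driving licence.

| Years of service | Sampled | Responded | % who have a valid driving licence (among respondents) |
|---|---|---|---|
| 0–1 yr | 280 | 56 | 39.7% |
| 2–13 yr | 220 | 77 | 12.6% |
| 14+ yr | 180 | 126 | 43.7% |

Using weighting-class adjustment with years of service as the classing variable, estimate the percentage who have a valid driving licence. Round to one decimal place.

32.0%

Class response rates: 0–1 yr 56/280 = 20%, 2–13 yr 77/220 = 35%, 14+ yr 126/180 = 70%.
Inverse-response-rate weighting restores each class to its sampled count, so class totals weight by n_sampled:
  0–1 yr: 280 × 39.7 = 11,116
  2–13 yr: 220 × 12.6 = 2772
  14+ yr: 180 × 43.7 = 7866
Adjusted estimate = 21,754 / 680 = 31.9912 → 32.0%.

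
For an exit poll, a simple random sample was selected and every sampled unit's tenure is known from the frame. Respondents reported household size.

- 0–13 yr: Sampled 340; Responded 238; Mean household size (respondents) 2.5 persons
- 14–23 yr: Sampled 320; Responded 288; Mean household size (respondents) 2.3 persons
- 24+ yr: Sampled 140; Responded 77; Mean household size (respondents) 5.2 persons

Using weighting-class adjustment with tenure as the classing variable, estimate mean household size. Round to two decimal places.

Class response rates: 0–13 yr 238/340 = 70%, 14–23 yr 288/320 = 90%, 24+ yr 77/140 = 55%.
Weighting each respondent by the inverse class response rate inflates each class back to its sampled size, so the class weight is n_sampled:
  0–13 yr: 340 × 2.5 = 850
  14–23 yr: 320 × 2.3 = 736
  24+ yr: 140 × 5.2 = 728
Adjusted estimate = 2314 / 800 = 2.8925 → 2.89.

2.89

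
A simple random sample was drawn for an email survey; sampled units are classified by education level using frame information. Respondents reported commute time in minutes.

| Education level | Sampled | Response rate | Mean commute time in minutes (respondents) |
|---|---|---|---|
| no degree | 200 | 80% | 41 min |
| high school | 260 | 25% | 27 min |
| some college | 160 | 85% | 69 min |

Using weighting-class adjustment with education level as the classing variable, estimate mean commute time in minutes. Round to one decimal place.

42.4

With weight = n_sampled/n_responded per class, the weighted class total is n_sampled:
  no degree: 200 × 41 = 8200
  high school: 260 × 27 = 7020
  some college: 160 × 69 = 11,040
Adjusted estimate = 26,260 / 620 = 42.3548 → 42.4.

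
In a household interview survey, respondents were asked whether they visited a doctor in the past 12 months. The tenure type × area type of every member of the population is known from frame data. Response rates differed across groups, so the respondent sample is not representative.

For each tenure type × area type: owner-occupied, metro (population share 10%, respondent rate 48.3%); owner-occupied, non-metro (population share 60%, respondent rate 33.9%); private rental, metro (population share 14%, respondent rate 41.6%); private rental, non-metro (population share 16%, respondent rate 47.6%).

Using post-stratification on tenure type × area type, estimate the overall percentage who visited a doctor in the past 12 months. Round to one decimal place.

38.6%

Post-stratification weights by population share, not respondent share:
  owner-occupied, metro: 0.1 × 48.3 = 4.83
  owner-occupied, non-metro: 0.6 × 33.9 = 20.34
  private rental, metro: 0.14 × 41.6 = 5.824
  private rental, non-metro: 0.16 × 47.6 = 7.616
Post-stratified estimate = 38.61 → 38.6%.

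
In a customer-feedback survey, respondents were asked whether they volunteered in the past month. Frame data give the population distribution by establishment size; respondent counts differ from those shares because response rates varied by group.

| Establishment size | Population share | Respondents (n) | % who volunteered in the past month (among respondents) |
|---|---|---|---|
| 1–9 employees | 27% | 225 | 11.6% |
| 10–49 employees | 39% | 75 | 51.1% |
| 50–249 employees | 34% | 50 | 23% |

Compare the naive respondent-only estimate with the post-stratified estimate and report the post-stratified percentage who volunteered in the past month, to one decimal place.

30.9%

Without adjustment, the pooled respondent share is:
  (225/350)×11.6 + (75/350)×51.1 + (50/350)×23 = 21.6929%
Post-stratifying to population shares instead:
  0.27×11.6 + 0.39×51.1 + 0.34×23 = 30.881%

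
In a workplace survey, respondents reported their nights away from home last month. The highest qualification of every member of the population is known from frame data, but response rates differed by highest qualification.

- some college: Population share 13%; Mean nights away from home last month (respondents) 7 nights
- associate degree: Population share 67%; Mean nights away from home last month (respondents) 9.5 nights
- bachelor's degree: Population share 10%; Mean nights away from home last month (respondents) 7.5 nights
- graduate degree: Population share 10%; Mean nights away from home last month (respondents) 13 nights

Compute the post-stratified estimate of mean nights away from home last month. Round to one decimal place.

9.3

Each cell contributes population-share × respondent value:
  some college: 0.13 × 7 = 0.91
  associate degree: 0.67 × 9.5 = 6.365
  bachelor's degree: 0.1 × 7.5 = 0.75
  graduate degree: 0.1 × 13 = 1.3
Post-stratified estimate = 9.325 → 9.3.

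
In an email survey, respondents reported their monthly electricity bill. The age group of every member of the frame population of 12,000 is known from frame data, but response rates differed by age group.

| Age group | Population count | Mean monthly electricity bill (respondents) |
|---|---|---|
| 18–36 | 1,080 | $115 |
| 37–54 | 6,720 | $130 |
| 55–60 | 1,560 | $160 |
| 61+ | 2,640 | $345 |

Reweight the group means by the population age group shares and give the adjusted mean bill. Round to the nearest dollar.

$180

Each cell contributes population-share × respondent value:
  18–36: (1,080/12,000) × 115 = 10.35
  37–54: (6,720/12,000) × 130 = 72.8
  55–60: (1,560/12,000) × 160 = 20.8
  61+: (2,640/12,000) × 345 = 75.9
Post-stratified estimate = 179.85 → $180.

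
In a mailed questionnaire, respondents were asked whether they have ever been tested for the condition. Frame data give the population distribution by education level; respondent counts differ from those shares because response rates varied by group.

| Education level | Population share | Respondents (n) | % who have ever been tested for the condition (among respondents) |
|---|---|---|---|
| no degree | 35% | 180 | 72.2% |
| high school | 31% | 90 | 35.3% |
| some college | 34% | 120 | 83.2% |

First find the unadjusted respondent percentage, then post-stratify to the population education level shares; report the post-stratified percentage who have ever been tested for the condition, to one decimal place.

64.5%

Unadjusted (pooled respondent) estimate weights by respondent counts:
  (180/390)×72.2 + (90/390)×35.3 + (120/390)×83.2 = 67.0692%
Reweighting by population education level shares:
  0.35×72.2 + 0.31×35.3 + 0.34×83.2 = 64.501%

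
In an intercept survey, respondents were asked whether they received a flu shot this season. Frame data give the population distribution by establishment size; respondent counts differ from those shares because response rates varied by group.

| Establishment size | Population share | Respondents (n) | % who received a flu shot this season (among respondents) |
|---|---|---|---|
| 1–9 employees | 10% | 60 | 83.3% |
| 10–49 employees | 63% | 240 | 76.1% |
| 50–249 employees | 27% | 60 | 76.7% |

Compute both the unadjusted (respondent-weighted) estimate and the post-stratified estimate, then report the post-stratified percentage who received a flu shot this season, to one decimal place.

77.0%

Unadjusted (pooled respondent) estimate weights by respondent counts:
  (60/360)×83.3 + (240/360)×76.1 + (60/360)×76.7 = 77.4%
Reweighting by population establishment size shares:
  0.1×83.3 + 0.63×76.1 + 0.27×76.7 = 76.982%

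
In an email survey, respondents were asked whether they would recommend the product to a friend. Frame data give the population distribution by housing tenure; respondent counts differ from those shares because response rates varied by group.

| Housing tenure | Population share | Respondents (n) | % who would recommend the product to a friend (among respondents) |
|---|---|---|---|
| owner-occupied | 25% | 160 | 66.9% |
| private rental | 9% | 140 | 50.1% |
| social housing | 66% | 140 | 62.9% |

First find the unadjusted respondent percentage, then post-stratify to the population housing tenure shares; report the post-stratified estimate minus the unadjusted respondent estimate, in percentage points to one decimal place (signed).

+2.5 percentage points

Without adjustment, the pooled respondent share is:
  (160/440)×66.9 + (140/440)×50.1 + (140/440)×62.9 = 60.2818%
Post-stratifying to population shares instead:
  0.25×66.9 + 0.09×50.1 + 0.66×62.9 = 62.748%
Difference = 62.748 − 60.2818 = 2.4662 pp.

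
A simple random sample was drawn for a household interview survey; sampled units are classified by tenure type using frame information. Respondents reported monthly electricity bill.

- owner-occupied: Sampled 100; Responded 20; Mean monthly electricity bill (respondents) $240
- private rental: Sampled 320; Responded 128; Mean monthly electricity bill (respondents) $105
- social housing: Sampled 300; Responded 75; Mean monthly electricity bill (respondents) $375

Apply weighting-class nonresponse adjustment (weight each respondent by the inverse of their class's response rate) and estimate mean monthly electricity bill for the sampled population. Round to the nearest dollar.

$236

Class response rates: owner-occupied 20/100 = 20%, private rental 128/320 = 40%, social housing 75/300 = 25%.
Each respondent's weight = sampled/responded in their class; summing within a class gives n_sampled, so:
  owner-occupied: 100 × 240 = 24,000
  private rental: 320 × 105 = 33,600
  social housing: 300 × 375 = 112,500
Adjusted estimate = 170,100 / 720 = 236.25 → $236.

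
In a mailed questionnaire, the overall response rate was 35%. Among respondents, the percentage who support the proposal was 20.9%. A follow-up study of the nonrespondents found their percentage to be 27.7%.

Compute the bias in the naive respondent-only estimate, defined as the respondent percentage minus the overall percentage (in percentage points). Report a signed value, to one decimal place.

Nonresponse fraction = 1 − 0.35 = 0.65.
Bias = (nonresponse fraction) × (respondent percentage − nonrespondent percentage)
     = 0.65 × (20.9 − 27.7) = 0.65 × -6.8 = -4.42.

-4.4 percentage points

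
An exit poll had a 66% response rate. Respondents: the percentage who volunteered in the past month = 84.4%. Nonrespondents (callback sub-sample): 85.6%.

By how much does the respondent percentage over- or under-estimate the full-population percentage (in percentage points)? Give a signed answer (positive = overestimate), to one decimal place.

-0.4 percentage points

Nonresponse fraction = 1 − 0.66 = 0.34.
Bias = (nonresponse fraction) × (respondent percentage − nonrespondent percentage)
     = 0.34 × (84.4 − 85.6) = 0.34 × -1.2 = -0.408.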